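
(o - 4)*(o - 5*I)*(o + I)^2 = o^4 - 4*o^3 - 3*I*o^3 + 9*o^2 + 12*I*o^2 - 36*o + 5*I*o - 20*I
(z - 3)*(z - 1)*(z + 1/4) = z^3 - 15*z^2/4 + 2*z + 3/4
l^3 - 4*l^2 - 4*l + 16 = (l - 4)*(l - 2)*(l + 2)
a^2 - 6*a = a*(a - 6)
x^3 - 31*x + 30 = (x - 5)*(x - 1)*(x + 6)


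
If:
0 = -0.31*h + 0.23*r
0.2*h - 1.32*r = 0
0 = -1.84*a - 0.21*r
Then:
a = 0.00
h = 0.00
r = 0.00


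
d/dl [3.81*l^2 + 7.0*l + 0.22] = 7.62*l + 7.0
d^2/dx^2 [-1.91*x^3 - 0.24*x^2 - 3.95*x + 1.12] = -11.46*x - 0.48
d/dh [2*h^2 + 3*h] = 4*h + 3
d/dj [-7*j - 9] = -7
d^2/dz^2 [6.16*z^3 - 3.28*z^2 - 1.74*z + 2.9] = 36.96*z - 6.56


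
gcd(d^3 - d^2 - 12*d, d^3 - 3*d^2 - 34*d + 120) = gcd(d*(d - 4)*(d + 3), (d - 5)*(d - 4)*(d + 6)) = d - 4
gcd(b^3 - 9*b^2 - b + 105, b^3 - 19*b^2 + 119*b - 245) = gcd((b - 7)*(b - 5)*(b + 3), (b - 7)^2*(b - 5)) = b^2 - 12*b + 35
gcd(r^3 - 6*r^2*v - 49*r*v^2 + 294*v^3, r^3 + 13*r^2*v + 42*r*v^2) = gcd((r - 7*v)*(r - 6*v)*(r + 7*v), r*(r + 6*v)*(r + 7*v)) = r + 7*v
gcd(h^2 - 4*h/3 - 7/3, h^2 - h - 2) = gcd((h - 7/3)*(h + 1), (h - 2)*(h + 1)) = h + 1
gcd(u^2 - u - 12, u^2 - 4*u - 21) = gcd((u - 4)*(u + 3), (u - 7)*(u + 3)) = u + 3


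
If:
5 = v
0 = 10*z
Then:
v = 5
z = 0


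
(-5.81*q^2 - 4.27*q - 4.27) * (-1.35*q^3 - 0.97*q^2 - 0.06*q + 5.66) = 7.8435*q^5 + 11.4002*q^4 + 10.255*q^3 - 28.4865*q^2 - 23.912*q - 24.1682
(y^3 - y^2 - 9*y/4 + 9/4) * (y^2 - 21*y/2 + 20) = y^5 - 23*y^4/2 + 113*y^3/4 + 47*y^2/8 - 549*y/8 + 45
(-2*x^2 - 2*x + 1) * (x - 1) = -2*x^3 + 3*x - 1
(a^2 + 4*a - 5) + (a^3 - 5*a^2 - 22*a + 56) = a^3 - 4*a^2 - 18*a + 51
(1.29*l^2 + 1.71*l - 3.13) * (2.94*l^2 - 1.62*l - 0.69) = 3.7926*l^4 + 2.9376*l^3 - 12.8625*l^2 + 3.8907*l + 2.1597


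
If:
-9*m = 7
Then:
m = -7/9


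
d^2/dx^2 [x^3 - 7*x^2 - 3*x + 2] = 6*x - 14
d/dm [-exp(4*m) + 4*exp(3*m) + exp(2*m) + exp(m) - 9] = (-4*exp(3*m) + 12*exp(2*m) + 2*exp(m) + 1)*exp(m)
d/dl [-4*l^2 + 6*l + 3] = 6 - 8*l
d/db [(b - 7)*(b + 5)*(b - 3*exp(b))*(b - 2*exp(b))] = -5*b^3*exp(b) + 4*b^3 + 12*b^2*exp(2*b) - 5*b^2*exp(b) - 6*b^2 - 12*b*exp(2*b) + 195*b*exp(b) - 70*b - 432*exp(2*b) + 175*exp(b)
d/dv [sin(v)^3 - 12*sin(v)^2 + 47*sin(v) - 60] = (3*sin(v)^2 - 24*sin(v) + 47)*cos(v)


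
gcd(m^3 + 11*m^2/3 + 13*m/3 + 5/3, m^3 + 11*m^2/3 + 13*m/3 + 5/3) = m^3 + 11*m^2/3 + 13*m/3 + 5/3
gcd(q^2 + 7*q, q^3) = q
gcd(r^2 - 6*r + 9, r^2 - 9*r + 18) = r - 3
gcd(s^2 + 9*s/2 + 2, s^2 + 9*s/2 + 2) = s^2 + 9*s/2 + 2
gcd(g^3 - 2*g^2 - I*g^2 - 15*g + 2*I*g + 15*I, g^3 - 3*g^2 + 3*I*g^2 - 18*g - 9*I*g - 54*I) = g + 3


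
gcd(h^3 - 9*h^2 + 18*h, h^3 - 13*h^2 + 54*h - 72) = h^2 - 9*h + 18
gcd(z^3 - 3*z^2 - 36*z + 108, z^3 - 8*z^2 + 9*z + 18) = z^2 - 9*z + 18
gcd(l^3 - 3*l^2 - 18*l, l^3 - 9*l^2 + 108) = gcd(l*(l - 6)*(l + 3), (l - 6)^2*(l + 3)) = l^2 - 3*l - 18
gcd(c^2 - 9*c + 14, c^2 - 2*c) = c - 2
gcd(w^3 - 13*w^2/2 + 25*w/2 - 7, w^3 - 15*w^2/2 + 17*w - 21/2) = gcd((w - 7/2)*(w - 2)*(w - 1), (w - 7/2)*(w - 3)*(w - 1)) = w^2 - 9*w/2 + 7/2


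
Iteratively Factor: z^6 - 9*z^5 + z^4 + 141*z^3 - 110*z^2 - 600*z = (z - 4)*(z^5 - 5*z^4 - 19*z^3 + 65*z^2 + 150*z) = (z - 5)*(z - 4)*(z^4 - 19*z^2 - 30*z) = (z - 5)*(z - 4)*(z + 3)*(z^3 - 3*z^2 - 10*z) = (z - 5)*(z - 4)*(z + 2)*(z + 3)*(z^2 - 5*z) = (z - 5)^2*(z - 4)*(z + 2)*(z + 3)*(z)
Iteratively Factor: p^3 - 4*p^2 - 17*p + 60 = (p - 5)*(p^2 + p - 12) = (p - 5)*(p - 3)*(p + 4)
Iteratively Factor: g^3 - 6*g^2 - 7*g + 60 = (g - 4)*(g^2 - 2*g - 15) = (g - 4)*(g + 3)*(g - 5)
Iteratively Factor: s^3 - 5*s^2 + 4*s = (s)*(s^2 - 5*s + 4) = s*(s - 1)*(s - 4)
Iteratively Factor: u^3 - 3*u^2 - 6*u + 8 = (u + 2)*(u^2 - 5*u + 4) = (u - 1)*(u + 2)*(u - 4)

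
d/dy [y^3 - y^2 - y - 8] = 3*y^2 - 2*y - 1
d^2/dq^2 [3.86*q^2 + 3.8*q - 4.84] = 7.72000000000000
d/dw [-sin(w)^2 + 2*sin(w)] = 2*(1 - sin(w))*cos(w)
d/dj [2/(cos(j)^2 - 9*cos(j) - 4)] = 2*(2*cos(j) - 9)*sin(j)/(sin(j)^2 + 9*cos(j) + 3)^2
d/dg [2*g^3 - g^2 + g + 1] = 6*g^2 - 2*g + 1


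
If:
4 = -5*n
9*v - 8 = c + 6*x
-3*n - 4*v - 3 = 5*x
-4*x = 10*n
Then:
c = -877/20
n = -4/5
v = -53/20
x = 2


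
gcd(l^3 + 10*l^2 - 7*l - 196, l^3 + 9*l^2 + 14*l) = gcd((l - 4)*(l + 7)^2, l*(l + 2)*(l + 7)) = l + 7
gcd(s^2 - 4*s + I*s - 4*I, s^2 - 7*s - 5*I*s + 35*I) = 1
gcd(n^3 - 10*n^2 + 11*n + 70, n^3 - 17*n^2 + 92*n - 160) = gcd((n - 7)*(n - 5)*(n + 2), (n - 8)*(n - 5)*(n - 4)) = n - 5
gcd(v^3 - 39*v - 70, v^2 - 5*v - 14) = v^2 - 5*v - 14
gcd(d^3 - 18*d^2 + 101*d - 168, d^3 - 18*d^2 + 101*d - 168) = d^3 - 18*d^2 + 101*d - 168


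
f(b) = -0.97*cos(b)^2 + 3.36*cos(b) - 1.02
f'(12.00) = 0.92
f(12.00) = 1.12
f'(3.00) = -0.75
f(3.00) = -5.30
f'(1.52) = -3.26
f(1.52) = -0.85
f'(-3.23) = -0.47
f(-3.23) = -5.33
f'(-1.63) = 3.47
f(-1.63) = -1.22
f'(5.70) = 0.96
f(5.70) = 1.11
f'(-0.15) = 0.22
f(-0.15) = 1.35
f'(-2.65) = 2.39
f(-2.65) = -4.74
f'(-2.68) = 2.27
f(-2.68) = -4.81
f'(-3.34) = -1.04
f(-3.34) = -5.25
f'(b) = 1.94*sin(b)*cos(b) - 3.36*sin(b)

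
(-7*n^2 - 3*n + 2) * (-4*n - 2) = 28*n^3 + 26*n^2 - 2*n - 4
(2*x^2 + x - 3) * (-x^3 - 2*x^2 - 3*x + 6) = -2*x^5 - 5*x^4 - 5*x^3 + 15*x^2 + 15*x - 18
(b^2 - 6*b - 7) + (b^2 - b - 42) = 2*b^2 - 7*b - 49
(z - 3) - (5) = z - 8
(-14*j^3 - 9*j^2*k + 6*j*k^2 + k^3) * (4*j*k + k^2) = -56*j^4*k - 50*j^3*k^2 + 15*j^2*k^3 + 10*j*k^4 + k^5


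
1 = 1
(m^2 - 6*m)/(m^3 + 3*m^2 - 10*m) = (m - 6)/(m^2 + 3*m - 10)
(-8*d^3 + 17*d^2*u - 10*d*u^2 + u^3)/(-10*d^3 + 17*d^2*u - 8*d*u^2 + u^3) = (8*d^2 - 9*d*u + u^2)/(10*d^2 - 7*d*u + u^2)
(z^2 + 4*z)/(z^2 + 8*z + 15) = z*(z + 4)/(z^2 + 8*z + 15)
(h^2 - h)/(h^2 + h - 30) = h*(h - 1)/(h^2 + h - 30)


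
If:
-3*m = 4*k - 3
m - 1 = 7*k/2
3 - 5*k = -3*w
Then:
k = 0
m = 1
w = -1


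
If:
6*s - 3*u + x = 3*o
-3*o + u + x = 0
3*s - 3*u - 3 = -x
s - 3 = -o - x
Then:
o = 5/7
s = -2/7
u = -3/7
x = 18/7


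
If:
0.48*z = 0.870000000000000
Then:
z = 1.81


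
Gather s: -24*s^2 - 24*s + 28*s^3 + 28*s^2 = 28*s^3 + 4*s^2 - 24*s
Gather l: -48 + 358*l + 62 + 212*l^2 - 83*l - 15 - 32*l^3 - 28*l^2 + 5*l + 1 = -32*l^3 + 184*l^2 + 280*l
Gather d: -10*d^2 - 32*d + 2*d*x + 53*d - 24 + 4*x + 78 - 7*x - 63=-10*d^2 + d*(2*x + 21) - 3*x - 9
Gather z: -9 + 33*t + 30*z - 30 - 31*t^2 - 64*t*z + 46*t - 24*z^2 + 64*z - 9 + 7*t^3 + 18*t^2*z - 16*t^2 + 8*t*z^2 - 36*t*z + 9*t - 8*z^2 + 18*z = 7*t^3 - 47*t^2 + 88*t + z^2*(8*t - 32) + z*(18*t^2 - 100*t + 112) - 48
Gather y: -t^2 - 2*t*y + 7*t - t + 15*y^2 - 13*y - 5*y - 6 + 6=-t^2 + 6*t + 15*y^2 + y*(-2*t - 18)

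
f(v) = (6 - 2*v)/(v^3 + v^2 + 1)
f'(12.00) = 0.00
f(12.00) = -0.00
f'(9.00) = 0.00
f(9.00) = -0.01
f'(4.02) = -0.01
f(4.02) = -0.02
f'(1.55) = -0.87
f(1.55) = 0.41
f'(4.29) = -0.00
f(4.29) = -0.03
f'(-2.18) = -4.40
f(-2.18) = -2.25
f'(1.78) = -0.54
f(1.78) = 0.25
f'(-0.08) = -1.13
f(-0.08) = 6.12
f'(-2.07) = -6.32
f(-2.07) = -2.83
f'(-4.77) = -0.10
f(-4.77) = -0.18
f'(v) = (6 - 2*v)*(-3*v^2 - 2*v)/(v^3 + v^2 + 1)^2 - 2/(v^3 + v^2 + 1)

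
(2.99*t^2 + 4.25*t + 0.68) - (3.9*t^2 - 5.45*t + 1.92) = -0.91*t^2 + 9.7*t - 1.24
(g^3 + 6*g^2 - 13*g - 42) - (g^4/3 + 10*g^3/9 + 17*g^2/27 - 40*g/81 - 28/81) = -g^4/3 - g^3/9 + 145*g^2/27 - 1013*g/81 - 3374/81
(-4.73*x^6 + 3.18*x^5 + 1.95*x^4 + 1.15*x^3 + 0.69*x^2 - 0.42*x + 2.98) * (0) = 0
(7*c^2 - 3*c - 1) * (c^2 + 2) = 7*c^4 - 3*c^3 + 13*c^2 - 6*c - 2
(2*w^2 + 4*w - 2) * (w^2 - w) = 2*w^4 + 2*w^3 - 6*w^2 + 2*w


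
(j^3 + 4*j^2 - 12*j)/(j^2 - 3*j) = (j^2 + 4*j - 12)/(j - 3)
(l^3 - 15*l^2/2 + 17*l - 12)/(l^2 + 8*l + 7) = (l^3 - 15*l^2/2 + 17*l - 12)/(l^2 + 8*l + 7)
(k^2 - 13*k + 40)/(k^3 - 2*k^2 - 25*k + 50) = (k - 8)/(k^2 + 3*k - 10)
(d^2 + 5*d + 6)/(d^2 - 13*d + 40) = (d^2 + 5*d + 6)/(d^2 - 13*d + 40)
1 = 1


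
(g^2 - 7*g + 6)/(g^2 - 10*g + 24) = (g - 1)/(g - 4)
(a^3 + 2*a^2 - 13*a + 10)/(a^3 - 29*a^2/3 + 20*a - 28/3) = 3*(a^2 + 4*a - 5)/(3*a^2 - 23*a + 14)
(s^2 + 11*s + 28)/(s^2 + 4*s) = (s + 7)/s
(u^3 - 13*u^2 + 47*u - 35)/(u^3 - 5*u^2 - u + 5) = (u - 7)/(u + 1)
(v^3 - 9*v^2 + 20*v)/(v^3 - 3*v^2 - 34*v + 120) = v/(v + 6)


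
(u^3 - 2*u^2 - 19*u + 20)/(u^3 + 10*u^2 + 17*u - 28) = (u - 5)/(u + 7)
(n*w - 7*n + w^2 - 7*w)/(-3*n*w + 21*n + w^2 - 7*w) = (n + w)/(-3*n + w)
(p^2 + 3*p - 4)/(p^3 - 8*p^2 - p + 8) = (p + 4)/(p^2 - 7*p - 8)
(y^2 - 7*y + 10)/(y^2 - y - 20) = (y - 2)/(y + 4)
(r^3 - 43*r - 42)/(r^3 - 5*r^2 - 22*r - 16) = (r^2 - r - 42)/(r^2 - 6*r - 16)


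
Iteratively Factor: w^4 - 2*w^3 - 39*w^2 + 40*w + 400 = (w - 5)*(w^3 + 3*w^2 - 24*w - 80) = (w - 5)*(w + 4)*(w^2 - w - 20) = (w - 5)^2*(w + 4)*(w + 4)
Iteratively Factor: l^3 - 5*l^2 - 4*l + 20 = (l - 2)*(l^2 - 3*l - 10) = (l - 5)*(l - 2)*(l + 2)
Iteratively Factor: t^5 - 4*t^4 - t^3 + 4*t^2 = (t)*(t^4 - 4*t^3 - t^2 + 4*t) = t*(t - 1)*(t^3 - 3*t^2 - 4*t) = t*(t - 4)*(t - 1)*(t^2 + t) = t^2*(t - 4)*(t - 1)*(t + 1)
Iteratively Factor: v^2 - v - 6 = (v + 2)*(v - 3)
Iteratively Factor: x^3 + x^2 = (x + 1)*(x^2) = x*(x + 1)*(x)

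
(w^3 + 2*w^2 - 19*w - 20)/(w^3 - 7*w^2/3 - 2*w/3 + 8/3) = 3*(w^2 + w - 20)/(3*w^2 - 10*w + 8)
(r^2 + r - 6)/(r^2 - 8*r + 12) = (r + 3)/(r - 6)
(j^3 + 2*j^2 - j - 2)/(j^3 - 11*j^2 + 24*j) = (j^3 + 2*j^2 - j - 2)/(j*(j^2 - 11*j + 24))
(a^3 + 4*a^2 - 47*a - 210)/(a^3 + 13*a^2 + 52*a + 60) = (a - 7)/(a + 2)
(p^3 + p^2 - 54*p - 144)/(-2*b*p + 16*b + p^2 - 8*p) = (p^2 + 9*p + 18)/(-2*b + p)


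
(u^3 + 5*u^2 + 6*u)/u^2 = u + 5 + 6/u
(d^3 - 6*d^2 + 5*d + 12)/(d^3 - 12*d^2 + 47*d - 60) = (d + 1)/(d - 5)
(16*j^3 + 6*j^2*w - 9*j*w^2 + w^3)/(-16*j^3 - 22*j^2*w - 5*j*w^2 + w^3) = (-2*j + w)/(2*j + w)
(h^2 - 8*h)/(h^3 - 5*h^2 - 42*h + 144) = h/(h^2 + 3*h - 18)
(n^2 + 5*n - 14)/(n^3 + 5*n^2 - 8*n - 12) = (n + 7)/(n^2 + 7*n + 6)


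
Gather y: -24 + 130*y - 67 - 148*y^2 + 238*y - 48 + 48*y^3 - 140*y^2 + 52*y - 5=48*y^3 - 288*y^2 + 420*y - 144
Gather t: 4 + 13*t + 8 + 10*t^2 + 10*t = 10*t^2 + 23*t + 12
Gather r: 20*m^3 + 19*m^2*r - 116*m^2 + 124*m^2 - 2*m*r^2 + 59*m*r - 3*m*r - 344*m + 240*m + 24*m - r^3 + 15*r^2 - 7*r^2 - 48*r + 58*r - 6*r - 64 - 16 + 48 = 20*m^3 + 8*m^2 - 80*m - r^3 + r^2*(8 - 2*m) + r*(19*m^2 + 56*m + 4) - 32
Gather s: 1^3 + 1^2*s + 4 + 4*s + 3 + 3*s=8*s + 8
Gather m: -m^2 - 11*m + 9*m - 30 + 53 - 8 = -m^2 - 2*m + 15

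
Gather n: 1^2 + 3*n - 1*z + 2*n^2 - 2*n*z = 2*n^2 + n*(3 - 2*z) - z + 1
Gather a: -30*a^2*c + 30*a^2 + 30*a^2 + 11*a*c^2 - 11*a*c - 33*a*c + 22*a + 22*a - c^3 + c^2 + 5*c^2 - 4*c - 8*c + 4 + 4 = a^2*(60 - 30*c) + a*(11*c^2 - 44*c + 44) - c^3 + 6*c^2 - 12*c + 8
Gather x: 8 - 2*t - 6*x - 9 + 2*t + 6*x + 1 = 0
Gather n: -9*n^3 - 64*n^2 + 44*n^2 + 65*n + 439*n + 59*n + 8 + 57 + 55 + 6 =-9*n^3 - 20*n^2 + 563*n + 126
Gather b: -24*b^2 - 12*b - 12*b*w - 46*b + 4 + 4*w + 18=-24*b^2 + b*(-12*w - 58) + 4*w + 22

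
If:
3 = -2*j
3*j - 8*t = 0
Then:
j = -3/2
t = -9/16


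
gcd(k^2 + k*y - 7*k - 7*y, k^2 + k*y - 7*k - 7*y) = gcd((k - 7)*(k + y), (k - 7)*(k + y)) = k^2 + k*y - 7*k - 7*y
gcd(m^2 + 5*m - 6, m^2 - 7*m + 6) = m - 1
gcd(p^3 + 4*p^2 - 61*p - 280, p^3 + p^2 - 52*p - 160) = p^2 - 3*p - 40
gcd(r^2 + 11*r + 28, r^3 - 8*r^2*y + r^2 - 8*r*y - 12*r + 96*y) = r + 4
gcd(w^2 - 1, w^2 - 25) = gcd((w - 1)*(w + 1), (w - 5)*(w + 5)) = 1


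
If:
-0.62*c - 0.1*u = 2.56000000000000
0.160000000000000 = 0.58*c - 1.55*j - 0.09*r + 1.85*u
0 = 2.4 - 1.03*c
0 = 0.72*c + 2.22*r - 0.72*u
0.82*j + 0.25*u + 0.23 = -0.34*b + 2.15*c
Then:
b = 155.00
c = 2.33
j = -46.23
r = -13.74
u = -40.05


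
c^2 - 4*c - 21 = (c - 7)*(c + 3)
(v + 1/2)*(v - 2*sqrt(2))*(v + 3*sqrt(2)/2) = v^3 - sqrt(2)*v^2/2 + v^2/2 - 6*v - sqrt(2)*v/4 - 3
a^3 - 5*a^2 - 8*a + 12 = (a - 6)*(a - 1)*(a + 2)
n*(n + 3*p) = n^2 + 3*n*p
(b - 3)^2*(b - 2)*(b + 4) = b^4 - 4*b^3 - 11*b^2 + 66*b - 72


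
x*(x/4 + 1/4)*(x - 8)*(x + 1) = x^4/4 - 3*x^3/2 - 15*x^2/4 - 2*x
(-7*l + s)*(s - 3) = -7*l*s + 21*l + s^2 - 3*s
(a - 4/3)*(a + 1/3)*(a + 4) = a^3 + 3*a^2 - 40*a/9 - 16/9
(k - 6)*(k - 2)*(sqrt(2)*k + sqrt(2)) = sqrt(2)*k^3 - 7*sqrt(2)*k^2 + 4*sqrt(2)*k + 12*sqrt(2)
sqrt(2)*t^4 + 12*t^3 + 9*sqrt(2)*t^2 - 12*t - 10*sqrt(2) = (t - 1)*(t + sqrt(2))*(t + 5*sqrt(2))*(sqrt(2)*t + sqrt(2))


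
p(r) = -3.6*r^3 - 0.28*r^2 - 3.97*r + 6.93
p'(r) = -10.8*r^2 - 0.56*r - 3.97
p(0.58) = 3.83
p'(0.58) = -7.93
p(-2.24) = 54.88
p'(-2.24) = -56.91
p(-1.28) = 19.10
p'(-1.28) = -20.95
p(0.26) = 5.82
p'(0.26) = -4.85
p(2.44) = -56.72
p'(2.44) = -69.64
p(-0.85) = 12.31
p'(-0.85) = -11.30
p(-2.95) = 108.63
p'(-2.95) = -96.30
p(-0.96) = 13.67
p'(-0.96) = -13.39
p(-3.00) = 113.52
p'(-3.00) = -99.49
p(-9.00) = 2644.38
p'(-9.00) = -873.73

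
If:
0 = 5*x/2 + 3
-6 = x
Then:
No Solution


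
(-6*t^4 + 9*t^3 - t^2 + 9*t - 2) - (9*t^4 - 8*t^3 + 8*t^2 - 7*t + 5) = -15*t^4 + 17*t^3 - 9*t^2 + 16*t - 7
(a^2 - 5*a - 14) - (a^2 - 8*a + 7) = 3*a - 21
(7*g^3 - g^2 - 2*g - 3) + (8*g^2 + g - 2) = 7*g^3 + 7*g^2 - g - 5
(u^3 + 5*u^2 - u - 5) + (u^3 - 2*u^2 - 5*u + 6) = 2*u^3 + 3*u^2 - 6*u + 1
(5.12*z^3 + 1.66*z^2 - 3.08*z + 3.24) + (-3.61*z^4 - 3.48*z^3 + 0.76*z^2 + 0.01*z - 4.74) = -3.61*z^4 + 1.64*z^3 + 2.42*z^2 - 3.07*z - 1.5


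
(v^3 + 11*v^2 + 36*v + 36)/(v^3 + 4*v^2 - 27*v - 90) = (v + 2)/(v - 5)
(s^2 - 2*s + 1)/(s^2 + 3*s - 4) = (s - 1)/(s + 4)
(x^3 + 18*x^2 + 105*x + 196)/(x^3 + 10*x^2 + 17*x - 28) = (x + 7)/(x - 1)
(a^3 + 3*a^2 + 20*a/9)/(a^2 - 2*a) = (a^2 + 3*a + 20/9)/(a - 2)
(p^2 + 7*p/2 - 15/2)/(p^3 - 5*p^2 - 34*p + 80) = (p - 3/2)/(p^2 - 10*p + 16)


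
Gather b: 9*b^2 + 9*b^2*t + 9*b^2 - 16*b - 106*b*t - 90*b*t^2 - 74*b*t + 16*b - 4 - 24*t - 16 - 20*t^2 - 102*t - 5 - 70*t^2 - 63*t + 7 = b^2*(9*t + 18) + b*(-90*t^2 - 180*t) - 90*t^2 - 189*t - 18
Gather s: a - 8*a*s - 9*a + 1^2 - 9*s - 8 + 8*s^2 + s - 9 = -8*a + 8*s^2 + s*(-8*a - 8) - 16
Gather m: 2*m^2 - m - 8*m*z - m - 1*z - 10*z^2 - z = 2*m^2 + m*(-8*z - 2) - 10*z^2 - 2*z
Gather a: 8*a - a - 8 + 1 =7*a - 7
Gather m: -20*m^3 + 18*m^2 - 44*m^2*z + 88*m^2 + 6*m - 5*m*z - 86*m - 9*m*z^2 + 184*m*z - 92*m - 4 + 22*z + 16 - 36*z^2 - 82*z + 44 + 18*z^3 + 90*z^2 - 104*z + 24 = -20*m^3 + m^2*(106 - 44*z) + m*(-9*z^2 + 179*z - 172) + 18*z^3 + 54*z^2 - 164*z + 80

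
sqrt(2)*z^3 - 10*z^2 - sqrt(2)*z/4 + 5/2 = (z - 1/2)*(z - 5*sqrt(2))*(sqrt(2)*z + sqrt(2)/2)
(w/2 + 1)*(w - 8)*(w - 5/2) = w^3/2 - 17*w^2/4 - w/2 + 20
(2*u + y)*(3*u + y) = 6*u^2 + 5*u*y + y^2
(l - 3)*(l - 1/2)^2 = l^3 - 4*l^2 + 13*l/4 - 3/4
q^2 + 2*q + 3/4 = (q + 1/2)*(q + 3/2)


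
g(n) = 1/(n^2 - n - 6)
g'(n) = (1 - 2*n)/(n^2 - n - 6)^2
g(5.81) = 0.05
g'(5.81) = -0.02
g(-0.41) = -0.18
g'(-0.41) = 0.06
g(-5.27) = 0.04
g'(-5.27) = 0.02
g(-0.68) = -0.21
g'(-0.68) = 0.10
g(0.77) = -0.16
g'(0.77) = -0.01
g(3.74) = 0.24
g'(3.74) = -0.36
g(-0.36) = -0.18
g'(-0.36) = 0.06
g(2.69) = -0.69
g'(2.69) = -2.07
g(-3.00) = 0.17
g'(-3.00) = 0.19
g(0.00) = -0.17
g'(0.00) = 0.03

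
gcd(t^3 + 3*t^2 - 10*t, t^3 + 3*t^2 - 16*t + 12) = t - 2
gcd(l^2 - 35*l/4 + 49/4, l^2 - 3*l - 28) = l - 7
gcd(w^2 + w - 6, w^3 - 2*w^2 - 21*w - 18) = w + 3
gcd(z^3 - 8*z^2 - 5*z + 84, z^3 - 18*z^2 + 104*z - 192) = z - 4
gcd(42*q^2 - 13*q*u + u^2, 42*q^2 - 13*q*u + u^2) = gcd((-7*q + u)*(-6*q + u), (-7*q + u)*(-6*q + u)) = 42*q^2 - 13*q*u + u^2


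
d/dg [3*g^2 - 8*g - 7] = 6*g - 8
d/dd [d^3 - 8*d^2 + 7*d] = 3*d^2 - 16*d + 7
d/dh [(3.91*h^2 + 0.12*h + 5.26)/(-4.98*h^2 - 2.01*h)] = (-7.2615*h^2 + 52.3896*h + 10.5726)/(h^2*(24.8004*h^2 + 20.0196*h + 4.0401))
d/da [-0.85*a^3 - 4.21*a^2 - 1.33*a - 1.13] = -2.55*a^2 - 8.42*a - 1.33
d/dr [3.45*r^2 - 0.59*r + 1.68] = 6.9*r - 0.59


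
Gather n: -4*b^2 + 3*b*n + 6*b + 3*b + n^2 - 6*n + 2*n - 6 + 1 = -4*b^2 + 9*b + n^2 + n*(3*b - 4) - 5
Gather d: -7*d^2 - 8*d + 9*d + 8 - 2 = -7*d^2 + d + 6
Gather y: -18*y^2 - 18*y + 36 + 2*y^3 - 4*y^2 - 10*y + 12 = 2*y^3 - 22*y^2 - 28*y + 48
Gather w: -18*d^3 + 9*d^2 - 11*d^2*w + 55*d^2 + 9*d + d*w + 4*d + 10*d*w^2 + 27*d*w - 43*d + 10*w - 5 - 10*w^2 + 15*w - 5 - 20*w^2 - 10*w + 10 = -18*d^3 + 64*d^2 - 30*d + w^2*(10*d - 30) + w*(-11*d^2 + 28*d + 15)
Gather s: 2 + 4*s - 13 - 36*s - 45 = -32*s - 56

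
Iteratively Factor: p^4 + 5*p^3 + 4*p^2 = (p)*(p^3 + 5*p^2 + 4*p) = p^2*(p^2 + 5*p + 4) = p^2*(p + 4)*(p + 1)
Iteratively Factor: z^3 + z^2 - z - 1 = (z + 1)*(z^2 - 1) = (z + 1)^2*(z - 1)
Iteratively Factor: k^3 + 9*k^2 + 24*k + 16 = (k + 4)*(k^2 + 5*k + 4) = (k + 4)^2*(k + 1)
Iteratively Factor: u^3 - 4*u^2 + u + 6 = (u + 1)*(u^2 - 5*u + 6) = (u - 2)*(u + 1)*(u - 3)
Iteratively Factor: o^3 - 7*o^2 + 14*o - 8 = (o - 2)*(o^2 - 5*o + 4) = (o - 2)*(o - 1)*(o - 4)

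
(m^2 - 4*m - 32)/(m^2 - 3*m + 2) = (m^2 - 4*m - 32)/(m^2 - 3*m + 2)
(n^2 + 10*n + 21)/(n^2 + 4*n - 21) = (n + 3)/(n - 3)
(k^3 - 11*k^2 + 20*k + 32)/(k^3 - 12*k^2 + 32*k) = (k + 1)/k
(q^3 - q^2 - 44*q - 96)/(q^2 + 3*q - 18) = (q^3 - q^2 - 44*q - 96)/(q^2 + 3*q - 18)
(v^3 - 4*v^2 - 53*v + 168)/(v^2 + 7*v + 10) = (v^3 - 4*v^2 - 53*v + 168)/(v^2 + 7*v + 10)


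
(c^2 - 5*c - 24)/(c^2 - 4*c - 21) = (c - 8)/(c - 7)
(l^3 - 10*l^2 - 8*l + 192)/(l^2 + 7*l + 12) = (l^2 - 14*l + 48)/(l + 3)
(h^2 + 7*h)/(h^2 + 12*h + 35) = h/(h + 5)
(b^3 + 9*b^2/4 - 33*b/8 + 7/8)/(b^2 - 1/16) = 2*(2*b^2 + 5*b - 7)/(4*b + 1)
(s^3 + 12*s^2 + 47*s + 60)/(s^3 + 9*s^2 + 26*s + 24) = (s + 5)/(s + 2)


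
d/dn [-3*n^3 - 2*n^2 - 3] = n*(-9*n - 4)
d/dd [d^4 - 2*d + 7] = 4*d^3 - 2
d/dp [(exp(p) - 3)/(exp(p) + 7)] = 10*exp(p)/(exp(p) + 7)^2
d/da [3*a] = 3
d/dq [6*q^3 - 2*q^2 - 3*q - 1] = 18*q^2 - 4*q - 3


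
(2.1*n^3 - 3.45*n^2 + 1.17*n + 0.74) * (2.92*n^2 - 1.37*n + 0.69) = 6.132*n^5 - 12.951*n^4 + 9.5919*n^3 - 1.8226*n^2 - 0.2065*n + 0.5106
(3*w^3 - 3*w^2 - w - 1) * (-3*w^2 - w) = -9*w^5 + 6*w^4 + 6*w^3 + 4*w^2 + w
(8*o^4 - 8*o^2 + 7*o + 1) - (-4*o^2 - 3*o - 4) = 8*o^4 - 4*o^2 + 10*o + 5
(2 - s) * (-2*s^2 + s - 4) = 2*s^3 - 5*s^2 + 6*s - 8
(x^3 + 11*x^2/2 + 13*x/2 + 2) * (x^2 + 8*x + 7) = x^5 + 27*x^4/2 + 115*x^3/2 + 185*x^2/2 + 123*x/2 + 14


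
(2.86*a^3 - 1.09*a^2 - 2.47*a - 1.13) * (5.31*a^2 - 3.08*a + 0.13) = 15.1866*a^5 - 14.5967*a^4 - 9.3867*a^3 + 1.4656*a^2 + 3.1593*a - 0.1469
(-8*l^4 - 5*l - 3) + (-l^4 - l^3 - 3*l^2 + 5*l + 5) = -9*l^4 - l^3 - 3*l^2 + 2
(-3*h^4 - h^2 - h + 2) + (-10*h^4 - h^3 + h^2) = -13*h^4 - h^3 - h + 2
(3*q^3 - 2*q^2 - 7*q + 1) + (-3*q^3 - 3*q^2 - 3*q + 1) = -5*q^2 - 10*q + 2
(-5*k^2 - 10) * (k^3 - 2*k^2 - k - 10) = -5*k^5 + 10*k^4 - 5*k^3 + 70*k^2 + 10*k + 100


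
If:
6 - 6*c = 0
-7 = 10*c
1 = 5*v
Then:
No Solution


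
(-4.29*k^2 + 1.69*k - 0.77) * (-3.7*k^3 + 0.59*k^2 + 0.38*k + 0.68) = 15.873*k^5 - 8.7841*k^4 + 2.2159*k^3 - 2.7293*k^2 + 0.8566*k - 0.5236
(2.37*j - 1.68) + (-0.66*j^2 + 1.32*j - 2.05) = -0.66*j^2 + 3.69*j - 3.73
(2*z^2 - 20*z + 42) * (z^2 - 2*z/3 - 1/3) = 2*z^4 - 64*z^3/3 + 164*z^2/3 - 64*z/3 - 14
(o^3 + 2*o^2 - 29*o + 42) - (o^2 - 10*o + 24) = o^3 + o^2 - 19*o + 18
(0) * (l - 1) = 0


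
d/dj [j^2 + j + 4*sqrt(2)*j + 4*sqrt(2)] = 2*j + 1 + 4*sqrt(2)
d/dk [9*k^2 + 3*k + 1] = 18*k + 3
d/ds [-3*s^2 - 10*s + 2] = -6*s - 10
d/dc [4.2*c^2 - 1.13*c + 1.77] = 8.4*c - 1.13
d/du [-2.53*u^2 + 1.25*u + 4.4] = 1.25 - 5.06*u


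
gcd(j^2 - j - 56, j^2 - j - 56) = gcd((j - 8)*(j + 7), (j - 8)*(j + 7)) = j^2 - j - 56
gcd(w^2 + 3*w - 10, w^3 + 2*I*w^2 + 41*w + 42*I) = 1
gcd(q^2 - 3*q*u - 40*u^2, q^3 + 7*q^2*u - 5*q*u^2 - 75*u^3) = q + 5*u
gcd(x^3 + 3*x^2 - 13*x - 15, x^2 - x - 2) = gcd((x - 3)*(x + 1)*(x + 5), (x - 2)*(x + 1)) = x + 1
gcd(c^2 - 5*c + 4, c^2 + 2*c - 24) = c - 4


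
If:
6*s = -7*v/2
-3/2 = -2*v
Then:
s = -7/16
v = 3/4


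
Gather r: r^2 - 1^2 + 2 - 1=r^2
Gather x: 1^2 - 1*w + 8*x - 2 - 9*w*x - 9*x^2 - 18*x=-w - 9*x^2 + x*(-9*w - 10) - 1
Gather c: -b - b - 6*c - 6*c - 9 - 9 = -2*b - 12*c - 18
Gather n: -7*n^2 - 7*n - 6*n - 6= -7*n^2 - 13*n - 6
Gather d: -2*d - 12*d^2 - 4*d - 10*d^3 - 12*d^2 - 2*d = -10*d^3 - 24*d^2 - 8*d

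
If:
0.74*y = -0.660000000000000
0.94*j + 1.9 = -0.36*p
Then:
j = -0.382978723404255*p - 2.02127659574468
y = -0.89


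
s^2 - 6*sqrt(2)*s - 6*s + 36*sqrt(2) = (s - 6)*(s - 6*sqrt(2))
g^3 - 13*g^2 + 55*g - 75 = (g - 5)^2*(g - 3)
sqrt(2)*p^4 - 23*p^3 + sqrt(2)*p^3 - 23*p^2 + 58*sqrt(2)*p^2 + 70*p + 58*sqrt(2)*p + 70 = (p + 1)*(p - 7*sqrt(2))*(p - 5*sqrt(2))*(sqrt(2)*p + 1)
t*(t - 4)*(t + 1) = t^3 - 3*t^2 - 4*t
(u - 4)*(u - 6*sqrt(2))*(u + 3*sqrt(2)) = u^3 - 3*sqrt(2)*u^2 - 4*u^2 - 36*u + 12*sqrt(2)*u + 144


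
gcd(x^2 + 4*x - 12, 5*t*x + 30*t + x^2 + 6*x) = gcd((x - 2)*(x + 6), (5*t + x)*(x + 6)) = x + 6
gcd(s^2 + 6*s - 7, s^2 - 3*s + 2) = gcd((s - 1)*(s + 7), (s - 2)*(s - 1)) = s - 1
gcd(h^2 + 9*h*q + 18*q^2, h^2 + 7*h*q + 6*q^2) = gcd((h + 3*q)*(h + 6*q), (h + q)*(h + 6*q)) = h + 6*q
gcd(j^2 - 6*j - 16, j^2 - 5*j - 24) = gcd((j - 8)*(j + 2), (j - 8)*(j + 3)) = j - 8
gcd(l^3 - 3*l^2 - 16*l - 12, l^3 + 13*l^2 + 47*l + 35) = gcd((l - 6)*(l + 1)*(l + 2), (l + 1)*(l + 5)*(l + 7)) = l + 1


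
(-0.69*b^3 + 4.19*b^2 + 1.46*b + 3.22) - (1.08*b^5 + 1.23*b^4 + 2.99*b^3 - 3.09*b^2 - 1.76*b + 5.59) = -1.08*b^5 - 1.23*b^4 - 3.68*b^3 + 7.28*b^2 + 3.22*b - 2.37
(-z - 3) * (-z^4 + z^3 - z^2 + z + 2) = z^5 + 2*z^4 - 2*z^3 + 2*z^2 - 5*z - 6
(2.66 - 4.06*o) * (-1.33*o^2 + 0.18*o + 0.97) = 5.3998*o^3 - 4.2686*o^2 - 3.4594*o + 2.5802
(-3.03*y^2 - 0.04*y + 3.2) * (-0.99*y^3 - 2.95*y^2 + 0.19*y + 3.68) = 2.9997*y^5 + 8.9781*y^4 - 3.6257*y^3 - 20.598*y^2 + 0.4608*y + 11.776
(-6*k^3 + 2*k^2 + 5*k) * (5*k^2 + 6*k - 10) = -30*k^5 - 26*k^4 + 97*k^3 + 10*k^2 - 50*k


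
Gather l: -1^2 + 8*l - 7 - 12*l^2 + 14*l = -12*l^2 + 22*l - 8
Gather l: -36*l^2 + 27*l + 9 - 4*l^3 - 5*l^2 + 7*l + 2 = -4*l^3 - 41*l^2 + 34*l + 11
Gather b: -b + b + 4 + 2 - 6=0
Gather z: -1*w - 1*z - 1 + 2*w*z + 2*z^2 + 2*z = -w + 2*z^2 + z*(2*w + 1) - 1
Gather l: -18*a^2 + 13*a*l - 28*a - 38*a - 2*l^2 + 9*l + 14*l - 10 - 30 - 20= -18*a^2 - 66*a - 2*l^2 + l*(13*a + 23) - 60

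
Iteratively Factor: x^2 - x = (x - 1)*(x)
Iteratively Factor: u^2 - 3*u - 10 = (u - 5)*(u + 2)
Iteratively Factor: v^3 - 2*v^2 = (v)*(v^2 - 2*v) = v^2*(v - 2)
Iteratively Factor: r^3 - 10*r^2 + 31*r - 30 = (r - 3)*(r^2 - 7*r + 10) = (r - 3)*(r - 2)*(r - 5)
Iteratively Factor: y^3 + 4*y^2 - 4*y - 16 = (y + 4)*(y^2 - 4) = (y + 2)*(y + 4)*(y - 2)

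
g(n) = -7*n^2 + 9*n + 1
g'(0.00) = 9.00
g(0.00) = 1.00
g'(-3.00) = 51.00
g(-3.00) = -89.00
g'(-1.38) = 28.32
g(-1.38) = -24.75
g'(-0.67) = 18.38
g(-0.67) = -8.17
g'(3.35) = -37.90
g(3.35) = -47.41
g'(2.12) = -20.68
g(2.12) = -11.38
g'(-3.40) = 56.60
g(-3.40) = -110.52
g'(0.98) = -4.72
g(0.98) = 3.10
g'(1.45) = -11.30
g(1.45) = -0.67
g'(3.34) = -37.76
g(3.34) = -47.03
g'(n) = 9 - 14*n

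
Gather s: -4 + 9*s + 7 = 9*s + 3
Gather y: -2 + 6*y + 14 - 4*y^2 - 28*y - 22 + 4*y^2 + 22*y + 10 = 0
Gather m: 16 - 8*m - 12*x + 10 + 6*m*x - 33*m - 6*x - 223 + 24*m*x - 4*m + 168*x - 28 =m*(30*x - 45) + 150*x - 225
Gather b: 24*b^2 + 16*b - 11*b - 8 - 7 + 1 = 24*b^2 + 5*b - 14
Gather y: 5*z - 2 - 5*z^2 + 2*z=-5*z^2 + 7*z - 2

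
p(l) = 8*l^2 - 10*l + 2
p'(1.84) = 19.44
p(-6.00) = 350.00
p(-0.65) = 11.88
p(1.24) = 1.90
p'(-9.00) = -154.00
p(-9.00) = 740.00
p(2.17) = 17.97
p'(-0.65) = -20.40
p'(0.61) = -0.24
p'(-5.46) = -97.36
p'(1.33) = 11.28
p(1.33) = 2.85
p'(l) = 16*l - 10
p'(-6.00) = -106.00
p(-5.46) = 295.09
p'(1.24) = 9.84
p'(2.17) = 24.72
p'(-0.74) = -21.84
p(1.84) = 10.68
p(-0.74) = 13.78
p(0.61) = -1.12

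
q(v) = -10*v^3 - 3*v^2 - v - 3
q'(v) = -30*v^2 - 6*v - 1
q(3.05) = -317.68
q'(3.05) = -298.38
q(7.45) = -4311.89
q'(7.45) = -1710.78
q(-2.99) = 240.48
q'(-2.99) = -251.26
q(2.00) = -97.00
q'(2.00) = -133.00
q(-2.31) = 106.57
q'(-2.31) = -147.22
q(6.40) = -2753.72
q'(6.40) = -1268.20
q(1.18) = -24.79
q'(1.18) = -49.85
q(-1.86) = 52.83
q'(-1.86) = -93.63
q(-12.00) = 16857.00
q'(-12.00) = -4249.00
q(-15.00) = 33087.00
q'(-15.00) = -6661.00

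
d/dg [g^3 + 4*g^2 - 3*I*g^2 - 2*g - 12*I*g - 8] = 3*g^2 + g*(8 - 6*I) - 2 - 12*I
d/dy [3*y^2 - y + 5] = 6*y - 1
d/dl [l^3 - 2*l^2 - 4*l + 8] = 3*l^2 - 4*l - 4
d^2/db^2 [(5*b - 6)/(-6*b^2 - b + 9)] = 2*(-(5*b - 6)*(12*b + 1)^2 + (90*b - 31)*(6*b^2 + b - 9))/(6*b^2 + b - 9)^3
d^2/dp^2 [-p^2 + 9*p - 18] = -2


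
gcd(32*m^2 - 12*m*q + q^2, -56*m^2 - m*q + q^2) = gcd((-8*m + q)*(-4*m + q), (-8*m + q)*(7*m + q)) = -8*m + q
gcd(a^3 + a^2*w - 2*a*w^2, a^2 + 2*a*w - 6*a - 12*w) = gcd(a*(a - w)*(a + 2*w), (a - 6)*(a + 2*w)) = a + 2*w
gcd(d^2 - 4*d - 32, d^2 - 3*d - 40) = d - 8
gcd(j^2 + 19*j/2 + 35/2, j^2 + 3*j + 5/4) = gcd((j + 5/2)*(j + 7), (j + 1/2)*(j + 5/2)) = j + 5/2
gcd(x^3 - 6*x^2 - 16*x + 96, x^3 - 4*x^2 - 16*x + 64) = x^2 - 16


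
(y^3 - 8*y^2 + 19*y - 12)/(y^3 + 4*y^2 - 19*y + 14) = (y^2 - 7*y + 12)/(y^2 + 5*y - 14)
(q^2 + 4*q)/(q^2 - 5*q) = (q + 4)/(q - 5)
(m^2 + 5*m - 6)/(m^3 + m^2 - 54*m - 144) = (m - 1)/(m^2 - 5*m - 24)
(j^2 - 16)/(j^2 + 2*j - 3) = (j^2 - 16)/(j^2 + 2*j - 3)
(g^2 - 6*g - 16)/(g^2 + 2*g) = (g - 8)/g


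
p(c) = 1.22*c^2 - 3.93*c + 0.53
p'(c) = 2.44*c - 3.93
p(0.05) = 0.34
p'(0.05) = -3.81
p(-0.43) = 2.45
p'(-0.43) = -4.98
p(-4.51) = 43.07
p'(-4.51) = -14.93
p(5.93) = 20.13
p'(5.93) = 10.54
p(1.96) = -2.49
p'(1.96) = 0.85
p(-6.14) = 70.65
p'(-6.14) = -18.91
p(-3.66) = 31.26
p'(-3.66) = -12.86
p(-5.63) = 61.33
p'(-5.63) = -17.67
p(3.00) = -0.28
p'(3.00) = 3.39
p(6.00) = 20.87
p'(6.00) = 10.71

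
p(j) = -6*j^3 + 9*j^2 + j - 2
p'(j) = -18*j^2 + 18*j + 1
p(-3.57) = 382.13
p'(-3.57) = -292.67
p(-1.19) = 19.67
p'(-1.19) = -45.91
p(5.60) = -767.86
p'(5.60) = -462.68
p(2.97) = -76.83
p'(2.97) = -104.32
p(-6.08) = 1673.15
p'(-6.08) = -773.84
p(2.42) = -31.91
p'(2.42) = -60.86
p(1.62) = -2.27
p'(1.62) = -17.08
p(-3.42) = 339.86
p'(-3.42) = -271.10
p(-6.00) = 1612.00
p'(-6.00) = -755.00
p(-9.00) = 5092.00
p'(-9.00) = -1619.00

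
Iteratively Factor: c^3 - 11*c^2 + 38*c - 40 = (c - 5)*(c^2 - 6*c + 8) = (c - 5)*(c - 4)*(c - 2)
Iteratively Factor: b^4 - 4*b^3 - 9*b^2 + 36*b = (b + 3)*(b^3 - 7*b^2 + 12*b) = (b - 3)*(b + 3)*(b^2 - 4*b) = b*(b - 3)*(b + 3)*(b - 4)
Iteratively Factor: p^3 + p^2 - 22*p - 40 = (p + 2)*(p^2 - p - 20) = (p - 5)*(p + 2)*(p + 4)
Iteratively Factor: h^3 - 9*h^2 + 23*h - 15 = (h - 5)*(h^2 - 4*h + 3) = (h - 5)*(h - 1)*(h - 3)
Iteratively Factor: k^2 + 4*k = (k)*(k + 4)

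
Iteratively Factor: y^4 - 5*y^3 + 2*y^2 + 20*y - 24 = (y - 3)*(y^3 - 2*y^2 - 4*y + 8) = (y - 3)*(y - 2)*(y^2 - 4) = (y - 3)*(y - 2)*(y + 2)*(y - 2)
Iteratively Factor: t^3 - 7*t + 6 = (t - 2)*(t^2 + 2*t - 3) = (t - 2)*(t + 3)*(t - 1)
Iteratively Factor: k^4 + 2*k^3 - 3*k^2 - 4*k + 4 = (k + 2)*(k^3 - 3*k + 2) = (k + 2)^2*(k^2 - 2*k + 1) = (k - 1)*(k + 2)^2*(k - 1)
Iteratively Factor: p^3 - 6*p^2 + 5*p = (p - 5)*(p^2 - p) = (p - 5)*(p - 1)*(p)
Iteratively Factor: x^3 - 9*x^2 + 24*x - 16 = (x - 4)*(x^2 - 5*x + 4) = (x - 4)^2*(x - 1)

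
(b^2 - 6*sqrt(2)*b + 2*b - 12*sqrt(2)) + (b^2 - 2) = 2*b^2 - 6*sqrt(2)*b + 2*b - 12*sqrt(2) - 2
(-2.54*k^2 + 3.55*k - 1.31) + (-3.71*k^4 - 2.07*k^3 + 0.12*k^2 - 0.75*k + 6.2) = -3.71*k^4 - 2.07*k^3 - 2.42*k^2 + 2.8*k + 4.89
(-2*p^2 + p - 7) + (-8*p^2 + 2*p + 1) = -10*p^2 + 3*p - 6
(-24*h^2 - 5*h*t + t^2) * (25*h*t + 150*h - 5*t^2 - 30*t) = -600*h^3*t - 3600*h^3 - 5*h^2*t^2 - 30*h^2*t + 50*h*t^3 + 300*h*t^2 - 5*t^4 - 30*t^3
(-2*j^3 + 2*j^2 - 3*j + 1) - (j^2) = -2*j^3 + j^2 - 3*j + 1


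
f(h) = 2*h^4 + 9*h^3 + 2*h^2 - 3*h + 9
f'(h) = 8*h^3 + 27*h^2 + 4*h - 3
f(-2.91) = -43.70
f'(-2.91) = 16.86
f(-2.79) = -41.34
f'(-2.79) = 22.27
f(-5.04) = 213.19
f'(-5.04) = -361.51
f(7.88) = 12224.71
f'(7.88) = 5619.50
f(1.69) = 69.40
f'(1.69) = 119.49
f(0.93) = 16.68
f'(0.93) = 30.51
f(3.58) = 765.36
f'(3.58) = 724.42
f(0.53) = 9.47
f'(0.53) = 7.90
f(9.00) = 19827.00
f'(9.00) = 8052.00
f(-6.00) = 747.00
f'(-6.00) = -783.00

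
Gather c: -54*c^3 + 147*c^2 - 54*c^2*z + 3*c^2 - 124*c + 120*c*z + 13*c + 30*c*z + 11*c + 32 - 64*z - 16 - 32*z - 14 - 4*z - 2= -54*c^3 + c^2*(150 - 54*z) + c*(150*z - 100) - 100*z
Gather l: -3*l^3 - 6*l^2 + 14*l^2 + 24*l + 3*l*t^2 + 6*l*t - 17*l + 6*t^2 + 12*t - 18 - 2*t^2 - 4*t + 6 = -3*l^3 + 8*l^2 + l*(3*t^2 + 6*t + 7) + 4*t^2 + 8*t - 12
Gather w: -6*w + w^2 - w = w^2 - 7*w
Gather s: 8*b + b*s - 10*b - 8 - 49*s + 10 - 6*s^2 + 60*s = -2*b - 6*s^2 + s*(b + 11) + 2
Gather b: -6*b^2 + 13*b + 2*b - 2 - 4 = -6*b^2 + 15*b - 6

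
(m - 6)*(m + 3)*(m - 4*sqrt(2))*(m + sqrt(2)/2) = m^4 - 7*sqrt(2)*m^3/2 - 3*m^3 - 22*m^2 + 21*sqrt(2)*m^2/2 + 12*m + 63*sqrt(2)*m + 72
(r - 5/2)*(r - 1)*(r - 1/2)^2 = r^4 - 9*r^3/2 + 25*r^2/4 - 27*r/8 + 5/8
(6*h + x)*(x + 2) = 6*h*x + 12*h + x^2 + 2*x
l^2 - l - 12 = (l - 4)*(l + 3)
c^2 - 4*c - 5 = (c - 5)*(c + 1)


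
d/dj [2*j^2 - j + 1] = 4*j - 1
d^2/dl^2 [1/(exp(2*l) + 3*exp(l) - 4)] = (2*(2*exp(l) + 3)^2*exp(l) - (4*exp(l) + 3)*(exp(2*l) + 3*exp(l) - 4))*exp(l)/(exp(2*l) + 3*exp(l) - 4)^3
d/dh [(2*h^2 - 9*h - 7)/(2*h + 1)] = (4*h^2 + 4*h + 5)/(4*h^2 + 4*h + 1)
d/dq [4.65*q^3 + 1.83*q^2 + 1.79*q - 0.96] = 13.95*q^2 + 3.66*q + 1.79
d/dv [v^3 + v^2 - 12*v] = 3*v^2 + 2*v - 12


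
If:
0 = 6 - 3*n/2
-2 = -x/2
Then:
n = 4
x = 4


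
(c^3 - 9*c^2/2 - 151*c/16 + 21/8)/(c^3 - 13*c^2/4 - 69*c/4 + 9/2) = (c + 7/4)/(c + 3)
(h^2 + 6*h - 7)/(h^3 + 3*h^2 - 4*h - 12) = (h^2 + 6*h - 7)/(h^3 + 3*h^2 - 4*h - 12)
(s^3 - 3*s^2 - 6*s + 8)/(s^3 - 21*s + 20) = (s + 2)/(s + 5)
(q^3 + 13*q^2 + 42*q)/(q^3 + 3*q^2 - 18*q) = (q + 7)/(q - 3)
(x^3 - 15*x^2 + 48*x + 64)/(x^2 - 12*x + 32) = (x^2 - 7*x - 8)/(x - 4)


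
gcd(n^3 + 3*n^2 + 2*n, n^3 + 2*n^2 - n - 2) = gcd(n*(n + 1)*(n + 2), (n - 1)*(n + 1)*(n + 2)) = n^2 + 3*n + 2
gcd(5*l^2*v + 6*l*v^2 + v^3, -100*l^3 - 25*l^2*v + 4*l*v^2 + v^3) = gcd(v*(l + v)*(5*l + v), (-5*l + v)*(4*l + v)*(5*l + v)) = 5*l + v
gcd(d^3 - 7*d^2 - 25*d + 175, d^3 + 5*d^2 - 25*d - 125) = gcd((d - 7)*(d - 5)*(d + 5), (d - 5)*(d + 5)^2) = d^2 - 25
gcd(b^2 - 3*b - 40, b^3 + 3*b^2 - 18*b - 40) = b + 5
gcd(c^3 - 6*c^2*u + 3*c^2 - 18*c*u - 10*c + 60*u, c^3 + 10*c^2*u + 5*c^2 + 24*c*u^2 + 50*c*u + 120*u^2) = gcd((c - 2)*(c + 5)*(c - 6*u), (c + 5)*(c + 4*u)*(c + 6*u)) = c + 5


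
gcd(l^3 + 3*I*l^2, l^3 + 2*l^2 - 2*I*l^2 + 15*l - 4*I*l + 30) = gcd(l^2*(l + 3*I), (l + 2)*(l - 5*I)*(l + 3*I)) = l + 3*I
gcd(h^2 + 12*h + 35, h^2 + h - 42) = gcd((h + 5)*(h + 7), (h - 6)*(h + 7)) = h + 7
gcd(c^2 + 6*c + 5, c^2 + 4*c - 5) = c + 5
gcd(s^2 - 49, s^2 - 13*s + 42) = s - 7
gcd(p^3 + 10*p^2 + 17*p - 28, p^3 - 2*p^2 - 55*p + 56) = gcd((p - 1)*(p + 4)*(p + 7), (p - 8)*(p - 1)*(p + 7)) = p^2 + 6*p - 7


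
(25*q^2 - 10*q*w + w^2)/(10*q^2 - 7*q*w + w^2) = (5*q - w)/(2*q - w)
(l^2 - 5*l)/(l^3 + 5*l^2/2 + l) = 2*(l - 5)/(2*l^2 + 5*l + 2)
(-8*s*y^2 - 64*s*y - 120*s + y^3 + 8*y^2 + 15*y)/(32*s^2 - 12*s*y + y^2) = (y^2 + 8*y + 15)/(-4*s + y)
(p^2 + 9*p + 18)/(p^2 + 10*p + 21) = (p + 6)/(p + 7)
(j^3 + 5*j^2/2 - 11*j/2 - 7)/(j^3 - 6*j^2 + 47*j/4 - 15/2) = 2*(2*j^2 + 9*j + 7)/(4*j^2 - 16*j + 15)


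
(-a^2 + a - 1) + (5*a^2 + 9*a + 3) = 4*a^2 + 10*a + 2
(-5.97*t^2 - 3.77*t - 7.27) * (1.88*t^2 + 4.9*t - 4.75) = -11.2236*t^4 - 36.3406*t^3 - 3.7831*t^2 - 17.7155*t + 34.5325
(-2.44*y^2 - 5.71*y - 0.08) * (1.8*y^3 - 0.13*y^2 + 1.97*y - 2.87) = -4.392*y^5 - 9.9608*y^4 - 4.2085*y^3 - 4.2355*y^2 + 16.2301*y + 0.2296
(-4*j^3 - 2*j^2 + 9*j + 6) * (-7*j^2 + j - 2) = 28*j^5 + 10*j^4 - 57*j^3 - 29*j^2 - 12*j - 12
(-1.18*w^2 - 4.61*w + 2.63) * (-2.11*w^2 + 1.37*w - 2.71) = 2.4898*w^4 + 8.1105*w^3 - 8.6672*w^2 + 16.0962*w - 7.1273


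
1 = 1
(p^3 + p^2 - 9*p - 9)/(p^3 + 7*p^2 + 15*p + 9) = (p - 3)/(p + 3)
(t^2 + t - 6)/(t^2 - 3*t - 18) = (t - 2)/(t - 6)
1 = 1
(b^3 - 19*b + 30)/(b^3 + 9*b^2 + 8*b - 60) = (b - 3)/(b + 6)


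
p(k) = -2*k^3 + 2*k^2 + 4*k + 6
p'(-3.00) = -62.00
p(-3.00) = 66.00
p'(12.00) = -812.00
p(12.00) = -3114.00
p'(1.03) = 1.75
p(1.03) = 10.06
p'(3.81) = -67.86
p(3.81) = -60.34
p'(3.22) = -45.33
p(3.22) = -27.16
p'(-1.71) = -20.38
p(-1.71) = 15.01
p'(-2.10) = -30.86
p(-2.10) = 24.94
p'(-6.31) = -260.14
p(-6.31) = 562.87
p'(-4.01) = -108.52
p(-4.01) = 151.08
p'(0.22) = 4.59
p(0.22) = 6.96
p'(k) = -6*k^2 + 4*k + 4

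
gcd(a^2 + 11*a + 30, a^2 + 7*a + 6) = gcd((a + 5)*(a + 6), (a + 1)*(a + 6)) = a + 6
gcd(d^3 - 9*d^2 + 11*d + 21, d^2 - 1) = d + 1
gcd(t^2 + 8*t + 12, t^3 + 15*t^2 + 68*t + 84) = t^2 + 8*t + 12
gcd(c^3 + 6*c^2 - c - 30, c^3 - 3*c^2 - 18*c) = c + 3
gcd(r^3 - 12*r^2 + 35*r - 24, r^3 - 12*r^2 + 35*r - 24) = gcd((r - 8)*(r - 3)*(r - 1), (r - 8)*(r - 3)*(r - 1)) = r^3 - 12*r^2 + 35*r - 24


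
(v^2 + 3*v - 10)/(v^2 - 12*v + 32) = (v^2 + 3*v - 10)/(v^2 - 12*v + 32)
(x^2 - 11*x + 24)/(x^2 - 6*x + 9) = (x - 8)/(x - 3)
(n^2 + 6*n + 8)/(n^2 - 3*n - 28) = (n + 2)/(n - 7)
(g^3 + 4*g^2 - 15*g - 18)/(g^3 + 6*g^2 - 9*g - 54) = (g + 1)/(g + 3)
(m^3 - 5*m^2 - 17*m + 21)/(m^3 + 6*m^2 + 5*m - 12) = (m - 7)/(m + 4)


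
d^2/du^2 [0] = 0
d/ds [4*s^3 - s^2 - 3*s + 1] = 12*s^2 - 2*s - 3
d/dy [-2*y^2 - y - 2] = -4*y - 1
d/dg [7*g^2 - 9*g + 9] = 14*g - 9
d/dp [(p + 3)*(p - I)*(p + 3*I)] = 3*p^2 + p*(6 + 4*I) + 3 + 6*I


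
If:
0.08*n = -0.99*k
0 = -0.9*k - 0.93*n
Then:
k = 0.00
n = 0.00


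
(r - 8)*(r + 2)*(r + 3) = r^3 - 3*r^2 - 34*r - 48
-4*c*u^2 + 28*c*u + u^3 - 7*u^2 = u*(-4*c + u)*(u - 7)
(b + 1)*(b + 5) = b^2 + 6*b + 5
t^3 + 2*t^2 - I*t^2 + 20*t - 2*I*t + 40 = (t + 2)*(t - 5*I)*(t + 4*I)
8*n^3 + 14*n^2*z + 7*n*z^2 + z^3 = (n + z)*(2*n + z)*(4*n + z)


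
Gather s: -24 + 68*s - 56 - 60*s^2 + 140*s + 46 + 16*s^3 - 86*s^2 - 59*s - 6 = 16*s^3 - 146*s^2 + 149*s - 40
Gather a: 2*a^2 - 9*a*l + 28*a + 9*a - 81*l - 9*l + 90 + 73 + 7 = 2*a^2 + a*(37 - 9*l) - 90*l + 170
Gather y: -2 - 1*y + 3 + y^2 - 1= y^2 - y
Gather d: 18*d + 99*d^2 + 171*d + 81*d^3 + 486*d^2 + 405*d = 81*d^3 + 585*d^2 + 594*d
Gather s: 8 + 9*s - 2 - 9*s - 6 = 0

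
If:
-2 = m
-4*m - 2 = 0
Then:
No Solution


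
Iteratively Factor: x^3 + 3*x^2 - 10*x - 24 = (x + 2)*(x^2 + x - 12) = (x - 3)*(x + 2)*(x + 4)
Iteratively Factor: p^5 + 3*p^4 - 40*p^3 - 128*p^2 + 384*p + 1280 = (p + 4)*(p^4 - p^3 - 36*p^2 + 16*p + 320) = (p + 4)^2*(p^3 - 5*p^2 - 16*p + 80) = (p - 5)*(p + 4)^2*(p^2 - 16) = (p - 5)*(p + 4)^3*(p - 4)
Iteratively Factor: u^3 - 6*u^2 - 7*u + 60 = (u - 5)*(u^2 - u - 12) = (u - 5)*(u - 4)*(u + 3)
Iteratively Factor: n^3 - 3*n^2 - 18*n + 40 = (n - 5)*(n^2 + 2*n - 8) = (n - 5)*(n - 2)*(n + 4)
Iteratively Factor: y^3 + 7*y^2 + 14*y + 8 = (y + 1)*(y^2 + 6*y + 8) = (y + 1)*(y + 4)*(y + 2)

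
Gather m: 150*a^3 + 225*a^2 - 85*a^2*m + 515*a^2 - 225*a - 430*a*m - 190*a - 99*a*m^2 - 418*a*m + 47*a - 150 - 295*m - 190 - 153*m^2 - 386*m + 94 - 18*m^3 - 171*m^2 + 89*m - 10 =150*a^3 + 740*a^2 - 368*a - 18*m^3 + m^2*(-99*a - 324) + m*(-85*a^2 - 848*a - 592) - 256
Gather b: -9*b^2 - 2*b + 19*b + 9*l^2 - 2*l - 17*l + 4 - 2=-9*b^2 + 17*b + 9*l^2 - 19*l + 2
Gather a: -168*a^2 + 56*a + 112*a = -168*a^2 + 168*a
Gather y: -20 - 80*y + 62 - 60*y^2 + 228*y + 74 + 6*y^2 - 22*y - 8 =-54*y^2 + 126*y + 108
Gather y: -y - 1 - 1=-y - 2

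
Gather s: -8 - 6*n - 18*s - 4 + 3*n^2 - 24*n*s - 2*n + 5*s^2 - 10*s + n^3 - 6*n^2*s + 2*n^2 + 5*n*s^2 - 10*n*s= n^3 + 5*n^2 - 8*n + s^2*(5*n + 5) + s*(-6*n^2 - 34*n - 28) - 12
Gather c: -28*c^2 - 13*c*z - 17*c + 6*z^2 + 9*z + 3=-28*c^2 + c*(-13*z - 17) + 6*z^2 + 9*z + 3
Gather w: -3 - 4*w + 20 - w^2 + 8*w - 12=-w^2 + 4*w + 5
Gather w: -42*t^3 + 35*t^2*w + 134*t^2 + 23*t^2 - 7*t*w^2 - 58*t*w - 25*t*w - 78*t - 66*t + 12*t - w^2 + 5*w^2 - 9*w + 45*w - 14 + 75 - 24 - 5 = -42*t^3 + 157*t^2 - 132*t + w^2*(4 - 7*t) + w*(35*t^2 - 83*t + 36) + 32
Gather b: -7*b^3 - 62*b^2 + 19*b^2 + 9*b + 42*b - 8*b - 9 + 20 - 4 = -7*b^3 - 43*b^2 + 43*b + 7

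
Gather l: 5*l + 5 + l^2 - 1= l^2 + 5*l + 4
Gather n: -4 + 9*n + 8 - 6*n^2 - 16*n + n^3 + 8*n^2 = n^3 + 2*n^2 - 7*n + 4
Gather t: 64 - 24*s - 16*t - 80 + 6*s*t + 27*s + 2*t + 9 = 3*s + t*(6*s - 14) - 7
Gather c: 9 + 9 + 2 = 20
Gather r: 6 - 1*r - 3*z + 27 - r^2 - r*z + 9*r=-r^2 + r*(8 - z) - 3*z + 33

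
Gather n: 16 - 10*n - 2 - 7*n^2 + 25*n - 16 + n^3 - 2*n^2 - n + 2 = n^3 - 9*n^2 + 14*n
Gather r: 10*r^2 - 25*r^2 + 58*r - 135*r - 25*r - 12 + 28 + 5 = -15*r^2 - 102*r + 21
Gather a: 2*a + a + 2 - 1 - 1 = 3*a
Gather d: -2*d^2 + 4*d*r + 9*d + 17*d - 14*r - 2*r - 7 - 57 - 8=-2*d^2 + d*(4*r + 26) - 16*r - 72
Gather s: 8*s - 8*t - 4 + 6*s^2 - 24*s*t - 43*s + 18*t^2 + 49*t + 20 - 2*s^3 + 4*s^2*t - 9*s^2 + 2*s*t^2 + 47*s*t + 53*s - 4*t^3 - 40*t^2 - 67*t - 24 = -2*s^3 + s^2*(4*t - 3) + s*(2*t^2 + 23*t + 18) - 4*t^3 - 22*t^2 - 26*t - 8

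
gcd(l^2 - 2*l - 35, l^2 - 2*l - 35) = l^2 - 2*l - 35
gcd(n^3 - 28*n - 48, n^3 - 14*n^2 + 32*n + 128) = n + 2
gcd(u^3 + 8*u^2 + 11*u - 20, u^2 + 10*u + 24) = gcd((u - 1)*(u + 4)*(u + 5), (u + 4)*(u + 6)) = u + 4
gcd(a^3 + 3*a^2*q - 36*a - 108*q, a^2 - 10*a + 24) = a - 6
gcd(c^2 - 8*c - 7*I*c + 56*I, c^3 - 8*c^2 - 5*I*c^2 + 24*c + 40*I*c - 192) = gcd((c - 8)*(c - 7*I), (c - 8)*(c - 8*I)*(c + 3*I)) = c - 8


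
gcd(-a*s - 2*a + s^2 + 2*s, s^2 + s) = 1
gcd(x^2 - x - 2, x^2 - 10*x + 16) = x - 2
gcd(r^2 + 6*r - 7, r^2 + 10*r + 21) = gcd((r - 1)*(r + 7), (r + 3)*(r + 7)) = r + 7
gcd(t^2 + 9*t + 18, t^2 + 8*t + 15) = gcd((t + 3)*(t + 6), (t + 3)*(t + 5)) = t + 3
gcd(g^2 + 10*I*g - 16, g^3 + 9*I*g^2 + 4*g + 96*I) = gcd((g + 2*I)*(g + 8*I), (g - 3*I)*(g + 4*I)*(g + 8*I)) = g + 8*I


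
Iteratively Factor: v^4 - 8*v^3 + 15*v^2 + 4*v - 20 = (v - 2)*(v^3 - 6*v^2 + 3*v + 10) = (v - 5)*(v - 2)*(v^2 - v - 2) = (v - 5)*(v - 2)^2*(v + 1)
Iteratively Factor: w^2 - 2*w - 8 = (w - 4)*(w + 2)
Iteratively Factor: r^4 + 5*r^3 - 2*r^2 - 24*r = (r)*(r^3 + 5*r^2 - 2*r - 24) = r*(r - 2)*(r^2 + 7*r + 12) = r*(r - 2)*(r + 3)*(r + 4)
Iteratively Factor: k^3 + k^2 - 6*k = (k + 3)*(k^2 - 2*k) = k*(k + 3)*(k - 2)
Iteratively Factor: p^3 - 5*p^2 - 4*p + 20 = (p - 2)*(p^2 - 3*p - 10) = (p - 5)*(p - 2)*(p + 2)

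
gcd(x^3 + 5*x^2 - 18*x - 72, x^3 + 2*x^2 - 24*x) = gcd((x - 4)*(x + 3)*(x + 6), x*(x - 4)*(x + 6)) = x^2 + 2*x - 24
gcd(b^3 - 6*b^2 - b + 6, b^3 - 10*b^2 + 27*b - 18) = b^2 - 7*b + 6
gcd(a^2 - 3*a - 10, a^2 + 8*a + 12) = a + 2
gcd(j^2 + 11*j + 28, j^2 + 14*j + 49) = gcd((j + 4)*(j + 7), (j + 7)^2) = j + 7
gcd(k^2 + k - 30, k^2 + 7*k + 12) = 1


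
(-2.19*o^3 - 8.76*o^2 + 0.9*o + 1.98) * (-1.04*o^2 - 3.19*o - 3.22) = 2.2776*o^5 + 16.0965*o^4 + 34.0602*o^3 + 23.277*o^2 - 9.2142*o - 6.3756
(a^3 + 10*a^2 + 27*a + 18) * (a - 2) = a^4 + 8*a^3 + 7*a^2 - 36*a - 36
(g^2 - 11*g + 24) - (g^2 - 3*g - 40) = 64 - 8*g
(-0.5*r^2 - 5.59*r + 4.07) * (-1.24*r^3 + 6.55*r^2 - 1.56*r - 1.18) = 0.62*r^5 + 3.6566*r^4 - 40.8813*r^3 + 35.9689*r^2 + 0.246999999999999*r - 4.8026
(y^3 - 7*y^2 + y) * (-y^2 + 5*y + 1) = -y^5 + 12*y^4 - 35*y^3 - 2*y^2 + y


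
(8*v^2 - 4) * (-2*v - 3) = -16*v^3 - 24*v^2 + 8*v + 12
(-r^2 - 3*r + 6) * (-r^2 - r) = r^4 + 4*r^3 - 3*r^2 - 6*r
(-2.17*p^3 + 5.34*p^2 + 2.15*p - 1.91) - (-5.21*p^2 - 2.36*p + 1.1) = -2.17*p^3 + 10.55*p^2 + 4.51*p - 3.01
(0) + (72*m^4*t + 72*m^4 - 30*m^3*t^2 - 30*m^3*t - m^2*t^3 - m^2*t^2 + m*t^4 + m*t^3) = 72*m^4*t + 72*m^4 - 30*m^3*t^2 - 30*m^3*t - m^2*t^3 - m^2*t^2 + m*t^4 + m*t^3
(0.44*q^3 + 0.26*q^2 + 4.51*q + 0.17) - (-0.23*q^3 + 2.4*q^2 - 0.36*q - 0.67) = 0.67*q^3 - 2.14*q^2 + 4.87*q + 0.84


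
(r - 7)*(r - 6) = r^2 - 13*r + 42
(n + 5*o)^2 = n^2 + 10*n*o + 25*o^2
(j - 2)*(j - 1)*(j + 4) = j^3 + j^2 - 10*j + 8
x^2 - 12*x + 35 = (x - 7)*(x - 5)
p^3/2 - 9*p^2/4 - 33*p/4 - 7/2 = (p/2 + 1)*(p - 7)*(p + 1/2)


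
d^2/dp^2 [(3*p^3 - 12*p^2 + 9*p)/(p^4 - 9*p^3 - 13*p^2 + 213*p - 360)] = 6*(p^6 - 3*p^5 + 111*p^4 - 1093*p^3 + 2880*p^2 - 2160*p + 10680)/(p^9 - 18*p^8 + 15*p^7 + 1260*p^6 - 4785*p^5 - 26658*p^4 + 147329*p^3 + 86760*p^2 - 1339200*p + 1728000)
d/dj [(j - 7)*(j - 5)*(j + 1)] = 3*j^2 - 22*j + 23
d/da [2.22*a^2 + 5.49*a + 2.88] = 4.44*a + 5.49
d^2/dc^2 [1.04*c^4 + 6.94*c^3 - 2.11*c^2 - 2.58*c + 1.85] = 12.48*c^2 + 41.64*c - 4.22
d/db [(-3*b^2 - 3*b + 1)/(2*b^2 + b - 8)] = (3*b^2 + 44*b + 23)/(4*b^4 + 4*b^3 - 31*b^2 - 16*b + 64)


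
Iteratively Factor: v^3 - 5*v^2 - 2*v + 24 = (v - 4)*(v^2 - v - 6) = (v - 4)*(v + 2)*(v - 3)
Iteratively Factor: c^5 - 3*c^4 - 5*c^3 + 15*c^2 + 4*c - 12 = (c - 2)*(c^4 - c^3 - 7*c^2 + c + 6) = (c - 2)*(c + 2)*(c^3 - 3*c^2 - c + 3) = (c - 3)*(c - 2)*(c + 2)*(c^2 - 1) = (c - 3)*(c - 2)*(c - 1)*(c + 2)*(c + 1)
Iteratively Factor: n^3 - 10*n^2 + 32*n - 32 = (n - 4)*(n^2 - 6*n + 8) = (n - 4)^2*(n - 2)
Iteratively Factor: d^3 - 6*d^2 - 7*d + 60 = (d - 5)*(d^2 - d - 12) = (d - 5)*(d - 4)*(d + 3)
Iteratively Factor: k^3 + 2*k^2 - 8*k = (k + 4)*(k^2 - 2*k) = (k - 2)*(k + 4)*(k)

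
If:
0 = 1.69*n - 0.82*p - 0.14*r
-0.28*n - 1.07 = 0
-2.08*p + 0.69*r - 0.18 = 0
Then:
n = -3.82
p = -5.23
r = -15.50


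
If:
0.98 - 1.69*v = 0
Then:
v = 0.58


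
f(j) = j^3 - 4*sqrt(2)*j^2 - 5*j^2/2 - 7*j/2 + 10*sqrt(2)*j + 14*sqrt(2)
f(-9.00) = -1465.69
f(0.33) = 22.46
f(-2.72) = -89.62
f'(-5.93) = 212.88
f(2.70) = 8.75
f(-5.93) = -538.67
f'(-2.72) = 77.21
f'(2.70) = -11.53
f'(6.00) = 20.76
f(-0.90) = 2.89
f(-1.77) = -30.14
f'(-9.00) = 400.47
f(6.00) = 6.01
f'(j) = 3*j^2 - 8*sqrt(2)*j - 5*j - 7/2 + 10*sqrt(2)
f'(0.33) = 5.59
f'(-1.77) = 48.92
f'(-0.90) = 27.75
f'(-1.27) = 36.20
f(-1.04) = -1.22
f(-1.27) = -8.92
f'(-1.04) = 30.85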